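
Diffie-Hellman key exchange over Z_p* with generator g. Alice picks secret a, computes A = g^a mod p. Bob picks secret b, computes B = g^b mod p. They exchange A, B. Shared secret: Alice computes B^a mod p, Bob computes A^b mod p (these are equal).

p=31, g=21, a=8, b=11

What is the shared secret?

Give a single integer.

Answer: 9

Derivation:
A = 21^8 mod 31  (bits of 8 = 1000)
  bit 0 = 1: r = r^2 * 21 mod 31 = 1^2 * 21 = 1*21 = 21
  bit 1 = 0: r = r^2 mod 31 = 21^2 = 7
  bit 2 = 0: r = r^2 mod 31 = 7^2 = 18
  bit 3 = 0: r = r^2 mod 31 = 18^2 = 14
  -> A = 14
B = 21^11 mod 31  (bits of 11 = 1011)
  bit 0 = 1: r = r^2 * 21 mod 31 = 1^2 * 21 = 1*21 = 21
  bit 1 = 0: r = r^2 mod 31 = 21^2 = 7
  bit 2 = 1: r = r^2 * 21 mod 31 = 7^2 * 21 = 18*21 = 6
  bit 3 = 1: r = r^2 * 21 mod 31 = 6^2 * 21 = 5*21 = 12
  -> B = 12
s = B^a = 12^8 mod 31  (bits of 8 = 1000)
  bit 0 = 1: r = r^2 * 12 mod 31 = 1^2 * 12 = 1*12 = 12
  bit 1 = 0: r = r^2 mod 31 = 12^2 = 20
  bit 2 = 0: r = r^2 mod 31 = 20^2 = 28
  bit 3 = 0: r = r^2 mod 31 = 28^2 = 9
  -> s = B^a = 9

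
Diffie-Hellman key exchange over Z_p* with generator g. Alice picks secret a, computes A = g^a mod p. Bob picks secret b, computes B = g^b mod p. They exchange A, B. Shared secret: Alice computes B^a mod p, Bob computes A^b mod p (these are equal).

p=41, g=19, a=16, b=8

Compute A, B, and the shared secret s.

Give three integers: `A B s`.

Answer: 16 37 37

Derivation:
A = 19^16 mod 41  (bits of 16 = 10000)
  bit 0 = 1: r = r^2 * 19 mod 41 = 1^2 * 19 = 1*19 = 19
  bit 1 = 0: r = r^2 mod 41 = 19^2 = 33
  bit 2 = 0: r = r^2 mod 41 = 33^2 = 23
  bit 3 = 0: r = r^2 mod 41 = 23^2 = 37
  bit 4 = 0: r = r^2 mod 41 = 37^2 = 16
  -> A = 16
B = 19^8 mod 41  (bits of 8 = 1000)
  bit 0 = 1: r = r^2 * 19 mod 41 = 1^2 * 19 = 1*19 = 19
  bit 1 = 0: r = r^2 mod 41 = 19^2 = 33
  bit 2 = 0: r = r^2 mod 41 = 33^2 = 23
  bit 3 = 0: r = r^2 mod 41 = 23^2 = 37
  -> B = 37
s = B^a = 37^16 mod 41  (bits of 16 = 10000)
  bit 0 = 1: r = r^2 * 37 mod 41 = 1^2 * 37 = 1*37 = 37
  bit 1 = 0: r = r^2 mod 41 = 37^2 = 16
  bit 2 = 0: r = r^2 mod 41 = 16^2 = 10
  bit 3 = 0: r = r^2 mod 41 = 10^2 = 18
  bit 4 = 0: r = r^2 mod 41 = 18^2 = 37
  -> s = B^a = 37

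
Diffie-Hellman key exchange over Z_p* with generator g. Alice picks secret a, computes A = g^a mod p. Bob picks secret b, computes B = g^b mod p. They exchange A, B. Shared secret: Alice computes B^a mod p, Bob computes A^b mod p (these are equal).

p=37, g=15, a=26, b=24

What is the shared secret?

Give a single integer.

A = 15^26 mod 37  (bits of 26 = 11010)
  bit 0 = 1: r = r^2 * 15 mod 37 = 1^2 * 15 = 1*15 = 15
  bit 1 = 1: r = r^2 * 15 mod 37 = 15^2 * 15 = 3*15 = 8
  bit 2 = 0: r = r^2 mod 37 = 8^2 = 27
  bit 3 = 1: r = r^2 * 15 mod 37 = 27^2 * 15 = 26*15 = 20
  bit 4 = 0: r = r^2 mod 37 = 20^2 = 30
  -> A = 30
B = 15^24 mod 37  (bits of 24 = 11000)
  bit 0 = 1: r = r^2 * 15 mod 37 = 1^2 * 15 = 1*15 = 15
  bit 1 = 1: r = r^2 * 15 mod 37 = 15^2 * 15 = 3*15 = 8
  bit 2 = 0: r = r^2 mod 37 = 8^2 = 27
  bit 3 = 0: r = r^2 mod 37 = 27^2 = 26
  bit 4 = 0: r = r^2 mod 37 = 26^2 = 10
  -> B = 10
s = B^a = 10^26 mod 37  (bits of 26 = 11010)
  bit 0 = 1: r = r^2 * 10 mod 37 = 1^2 * 10 = 1*10 = 10
  bit 1 = 1: r = r^2 * 10 mod 37 = 10^2 * 10 = 26*10 = 1
  bit 2 = 0: r = r^2 mod 37 = 1^2 = 1
  bit 3 = 1: r = r^2 * 10 mod 37 = 1^2 * 10 = 1*10 = 10
  bit 4 = 0: r = r^2 mod 37 = 10^2 = 26
  -> s = B^a = 26

Answer: 26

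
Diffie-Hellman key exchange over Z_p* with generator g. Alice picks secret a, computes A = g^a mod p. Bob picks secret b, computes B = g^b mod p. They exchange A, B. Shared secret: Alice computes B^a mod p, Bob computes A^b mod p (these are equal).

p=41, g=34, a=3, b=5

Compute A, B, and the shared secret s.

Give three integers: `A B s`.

Answer: 26 3 27

Derivation:
A = 34^3 mod 41  (bits of 3 = 11)
  bit 0 = 1: r = r^2 * 34 mod 41 = 1^2 * 34 = 1*34 = 34
  bit 1 = 1: r = r^2 * 34 mod 41 = 34^2 * 34 = 8*34 = 26
  -> A = 26
B = 34^5 mod 41  (bits of 5 = 101)
  bit 0 = 1: r = r^2 * 34 mod 41 = 1^2 * 34 = 1*34 = 34
  bit 1 = 0: r = r^2 mod 41 = 34^2 = 8
  bit 2 = 1: r = r^2 * 34 mod 41 = 8^2 * 34 = 23*34 = 3
  -> B = 3
s = B^a = 3^3 mod 41  (bits of 3 = 11)
  bit 0 = 1: r = r^2 * 3 mod 41 = 1^2 * 3 = 1*3 = 3
  bit 1 = 1: r = r^2 * 3 mod 41 = 3^2 * 3 = 9*3 = 27
  -> s = B^a = 27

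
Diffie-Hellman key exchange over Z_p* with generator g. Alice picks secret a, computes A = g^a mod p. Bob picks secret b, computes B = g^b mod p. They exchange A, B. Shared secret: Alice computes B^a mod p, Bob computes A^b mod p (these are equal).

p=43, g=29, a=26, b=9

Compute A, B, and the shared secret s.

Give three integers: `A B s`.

A = 29^26 mod 43  (bits of 26 = 11010)
  bit 0 = 1: r = r^2 * 29 mod 43 = 1^2 * 29 = 1*29 = 29
  bit 1 = 1: r = r^2 * 29 mod 43 = 29^2 * 29 = 24*29 = 8
  bit 2 = 0: r = r^2 mod 43 = 8^2 = 21
  bit 3 = 1: r = r^2 * 29 mod 43 = 21^2 * 29 = 11*29 = 18
  bit 4 = 0: r = r^2 mod 43 = 18^2 = 23
  -> A = 23
B = 29^9 mod 43  (bits of 9 = 1001)
  bit 0 = 1: r = r^2 * 29 mod 43 = 1^2 * 29 = 1*29 = 29
  bit 1 = 0: r = r^2 mod 43 = 29^2 = 24
  bit 2 = 0: r = r^2 mod 43 = 24^2 = 17
  bit 3 = 1: r = r^2 * 29 mod 43 = 17^2 * 29 = 31*29 = 39
  -> B = 39
s = B^a = 39^26 mod 43  (bits of 26 = 11010)
  bit 0 = 1: r = r^2 * 39 mod 43 = 1^2 * 39 = 1*39 = 39
  bit 1 = 1: r = r^2 * 39 mod 43 = 39^2 * 39 = 16*39 = 22
  bit 2 = 0: r = r^2 mod 43 = 22^2 = 11
  bit 3 = 1: r = r^2 * 39 mod 43 = 11^2 * 39 = 35*39 = 32
  bit 4 = 0: r = r^2 mod 43 = 32^2 = 35
  -> s = B^a = 35

Answer: 23 39 35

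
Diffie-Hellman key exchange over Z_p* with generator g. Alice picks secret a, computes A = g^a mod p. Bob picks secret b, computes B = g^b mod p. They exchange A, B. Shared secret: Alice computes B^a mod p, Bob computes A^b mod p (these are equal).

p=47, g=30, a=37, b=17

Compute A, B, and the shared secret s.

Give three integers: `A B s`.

A = 30^37 mod 47  (bits of 37 = 100101)
  bit 0 = 1: r = r^2 * 30 mod 47 = 1^2 * 30 = 1*30 = 30
  bit 1 = 0: r = r^2 mod 47 = 30^2 = 7
  bit 2 = 0: r = r^2 mod 47 = 7^2 = 2
  bit 3 = 1: r = r^2 * 30 mod 47 = 2^2 * 30 = 4*30 = 26
  bit 4 = 0: r = r^2 mod 47 = 26^2 = 18
  bit 5 = 1: r = r^2 * 30 mod 47 = 18^2 * 30 = 42*30 = 38
  -> A = 38
B = 30^17 mod 47  (bits of 17 = 10001)
  bit 0 = 1: r = r^2 * 30 mod 47 = 1^2 * 30 = 1*30 = 30
  bit 1 = 0: r = r^2 mod 47 = 30^2 = 7
  bit 2 = 0: r = r^2 mod 47 = 7^2 = 2
  bit 3 = 0: r = r^2 mod 47 = 2^2 = 4
  bit 4 = 1: r = r^2 * 30 mod 47 = 4^2 * 30 = 16*30 = 10
  -> B = 10
s = B^a = 10^37 mod 47  (bits of 37 = 100101)
  bit 0 = 1: r = r^2 * 10 mod 47 = 1^2 * 10 = 1*10 = 10
  bit 1 = 0: r = r^2 mod 47 = 10^2 = 6
  bit 2 = 0: r = r^2 mod 47 = 6^2 = 36
  bit 3 = 1: r = r^2 * 10 mod 47 = 36^2 * 10 = 27*10 = 35
  bit 4 = 0: r = r^2 mod 47 = 35^2 = 3
  bit 5 = 1: r = r^2 * 10 mod 47 = 3^2 * 10 = 9*10 = 43
  -> s = B^a = 43

Answer: 38 10 43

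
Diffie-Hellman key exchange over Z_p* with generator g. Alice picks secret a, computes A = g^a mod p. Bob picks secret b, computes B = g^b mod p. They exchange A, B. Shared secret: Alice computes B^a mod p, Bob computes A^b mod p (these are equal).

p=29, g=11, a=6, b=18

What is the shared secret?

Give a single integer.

A = 11^6 mod 29  (bits of 6 = 110)
  bit 0 = 1: r = r^2 * 11 mod 29 = 1^2 * 11 = 1*11 = 11
  bit 1 = 1: r = r^2 * 11 mod 29 = 11^2 * 11 = 5*11 = 26
  bit 2 = 0: r = r^2 mod 29 = 26^2 = 9
  -> A = 9
B = 11^18 mod 29  (bits of 18 = 10010)
  bit 0 = 1: r = r^2 * 11 mod 29 = 1^2 * 11 = 1*11 = 11
  bit 1 = 0: r = r^2 mod 29 = 11^2 = 5
  bit 2 = 0: r = r^2 mod 29 = 5^2 = 25
  bit 3 = 1: r = r^2 * 11 mod 29 = 25^2 * 11 = 16*11 = 2
  bit 4 = 0: r = r^2 mod 29 = 2^2 = 4
  -> B = 4
s = B^a = 4^6 mod 29  (bits of 6 = 110)
  bit 0 = 1: r = r^2 * 4 mod 29 = 1^2 * 4 = 1*4 = 4
  bit 1 = 1: r = r^2 * 4 mod 29 = 4^2 * 4 = 16*4 = 6
  bit 2 = 0: r = r^2 mod 29 = 6^2 = 7
  -> s = B^a = 7

Answer: 7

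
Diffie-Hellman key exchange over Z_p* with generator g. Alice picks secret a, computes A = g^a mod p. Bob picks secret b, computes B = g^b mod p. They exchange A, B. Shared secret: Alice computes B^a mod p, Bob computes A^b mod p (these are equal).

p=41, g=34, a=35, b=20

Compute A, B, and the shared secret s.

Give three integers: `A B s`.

Answer: 14 40 40

Derivation:
A = 34^35 mod 41  (bits of 35 = 100011)
  bit 0 = 1: r = r^2 * 34 mod 41 = 1^2 * 34 = 1*34 = 34
  bit 1 = 0: r = r^2 mod 41 = 34^2 = 8
  bit 2 = 0: r = r^2 mod 41 = 8^2 = 23
  bit 3 = 0: r = r^2 mod 41 = 23^2 = 37
  bit 4 = 1: r = r^2 * 34 mod 41 = 37^2 * 34 = 16*34 = 11
  bit 5 = 1: r = r^2 * 34 mod 41 = 11^2 * 34 = 39*34 = 14
  -> A = 14
B = 34^20 mod 41  (bits of 20 = 10100)
  bit 0 = 1: r = r^2 * 34 mod 41 = 1^2 * 34 = 1*34 = 34
  bit 1 = 0: r = r^2 mod 41 = 34^2 = 8
  bit 2 = 1: r = r^2 * 34 mod 41 = 8^2 * 34 = 23*34 = 3
  bit 3 = 0: r = r^2 mod 41 = 3^2 = 9
  bit 4 = 0: r = r^2 mod 41 = 9^2 = 40
  -> B = 40
s = B^a = 40^35 mod 41  (bits of 35 = 100011)
  bit 0 = 1: r = r^2 * 40 mod 41 = 1^2 * 40 = 1*40 = 40
  bit 1 = 0: r = r^2 mod 41 = 40^2 = 1
  bit 2 = 0: r = r^2 mod 41 = 1^2 = 1
  bit 3 = 0: r = r^2 mod 41 = 1^2 = 1
  bit 4 = 1: r = r^2 * 40 mod 41 = 1^2 * 40 = 1*40 = 40
  bit 5 = 1: r = r^2 * 40 mod 41 = 40^2 * 40 = 1*40 = 40
  -> s = B^a = 40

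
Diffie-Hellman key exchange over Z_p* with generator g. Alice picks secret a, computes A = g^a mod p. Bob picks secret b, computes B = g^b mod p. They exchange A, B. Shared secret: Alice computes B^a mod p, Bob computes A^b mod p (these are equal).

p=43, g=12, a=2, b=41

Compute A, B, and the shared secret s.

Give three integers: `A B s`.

Answer: 15 18 23

Derivation:
A = 12^2 mod 43  (bits of 2 = 10)
  bit 0 = 1: r = r^2 * 12 mod 43 = 1^2 * 12 = 1*12 = 12
  bit 1 = 0: r = r^2 mod 43 = 12^2 = 15
  -> A = 15
B = 12^41 mod 43  (bits of 41 = 101001)
  bit 0 = 1: r = r^2 * 12 mod 43 = 1^2 * 12 = 1*12 = 12
  bit 1 = 0: r = r^2 mod 43 = 12^2 = 15
  bit 2 = 1: r = r^2 * 12 mod 43 = 15^2 * 12 = 10*12 = 34
  bit 3 = 0: r = r^2 mod 43 = 34^2 = 38
  bit 4 = 0: r = r^2 mod 43 = 38^2 = 25
  bit 5 = 1: r = r^2 * 12 mod 43 = 25^2 * 12 = 23*12 = 18
  -> B = 18
s = B^a = 18^2 mod 43  (bits of 2 = 10)
  bit 0 = 1: r = r^2 * 18 mod 43 = 1^2 * 18 = 1*18 = 18
  bit 1 = 0: r = r^2 mod 43 = 18^2 = 23
  -> s = B^a = 23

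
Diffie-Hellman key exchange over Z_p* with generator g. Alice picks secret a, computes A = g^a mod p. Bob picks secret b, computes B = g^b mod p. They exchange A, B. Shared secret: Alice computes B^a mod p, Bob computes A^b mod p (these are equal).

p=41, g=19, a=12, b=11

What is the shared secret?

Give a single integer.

Answer: 31

Derivation:
A = 19^12 mod 41  (bits of 12 = 1100)
  bit 0 = 1: r = r^2 * 19 mod 41 = 1^2 * 19 = 1*19 = 19
  bit 1 = 1: r = r^2 * 19 mod 41 = 19^2 * 19 = 33*19 = 12
  bit 2 = 0: r = r^2 mod 41 = 12^2 = 21
  bit 3 = 0: r = r^2 mod 41 = 21^2 = 31
  -> A = 31
B = 19^11 mod 41  (bits of 11 = 1011)
  bit 0 = 1: r = r^2 * 19 mod 41 = 1^2 * 19 = 1*19 = 19
  bit 1 = 0: r = r^2 mod 41 = 19^2 = 33
  bit 2 = 1: r = r^2 * 19 mod 41 = 33^2 * 19 = 23*19 = 27
  bit 3 = 1: r = r^2 * 19 mod 41 = 27^2 * 19 = 32*19 = 34
  -> B = 34
s = B^a = 34^12 mod 41  (bits of 12 = 1100)
  bit 0 = 1: r = r^2 * 34 mod 41 = 1^2 * 34 = 1*34 = 34
  bit 1 = 1: r = r^2 * 34 mod 41 = 34^2 * 34 = 8*34 = 26
  bit 2 = 0: r = r^2 mod 41 = 26^2 = 20
  bit 3 = 0: r = r^2 mod 41 = 20^2 = 31
  -> s = B^a = 31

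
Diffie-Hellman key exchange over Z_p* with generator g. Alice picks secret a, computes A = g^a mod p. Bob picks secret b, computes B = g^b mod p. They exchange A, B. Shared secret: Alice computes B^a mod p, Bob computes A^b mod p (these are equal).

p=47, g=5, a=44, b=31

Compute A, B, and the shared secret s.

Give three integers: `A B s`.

Answer: 32 39 36

Derivation:
A = 5^44 mod 47  (bits of 44 = 101100)
  bit 0 = 1: r = r^2 * 5 mod 47 = 1^2 * 5 = 1*5 = 5
  bit 1 = 0: r = r^2 mod 47 = 5^2 = 25
  bit 2 = 1: r = r^2 * 5 mod 47 = 25^2 * 5 = 14*5 = 23
  bit 3 = 1: r = r^2 * 5 mod 47 = 23^2 * 5 = 12*5 = 13
  bit 4 = 0: r = r^2 mod 47 = 13^2 = 28
  bit 5 = 0: r = r^2 mod 47 = 28^2 = 32
  -> A = 32
B = 5^31 mod 47  (bits of 31 = 11111)
  bit 0 = 1: r = r^2 * 5 mod 47 = 1^2 * 5 = 1*5 = 5
  bit 1 = 1: r = r^2 * 5 mod 47 = 5^2 * 5 = 25*5 = 31
  bit 2 = 1: r = r^2 * 5 mod 47 = 31^2 * 5 = 21*5 = 11
  bit 3 = 1: r = r^2 * 5 mod 47 = 11^2 * 5 = 27*5 = 41
  bit 4 = 1: r = r^2 * 5 mod 47 = 41^2 * 5 = 36*5 = 39
  -> B = 39
s = B^a = 39^44 mod 47  (bits of 44 = 101100)
  bit 0 = 1: r = r^2 * 39 mod 47 = 1^2 * 39 = 1*39 = 39
  bit 1 = 0: r = r^2 mod 47 = 39^2 = 17
  bit 2 = 1: r = r^2 * 39 mod 47 = 17^2 * 39 = 7*39 = 38
  bit 3 = 1: r = r^2 * 39 mod 47 = 38^2 * 39 = 34*39 = 10
  bit 4 = 0: r = r^2 mod 47 = 10^2 = 6
  bit 5 = 0: r = r^2 mod 47 = 6^2 = 36
  -> s = B^a = 36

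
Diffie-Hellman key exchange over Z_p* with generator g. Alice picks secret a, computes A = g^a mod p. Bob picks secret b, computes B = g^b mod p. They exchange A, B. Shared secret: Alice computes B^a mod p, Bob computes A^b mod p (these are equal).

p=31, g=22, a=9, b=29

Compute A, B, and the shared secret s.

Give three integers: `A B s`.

Answer: 27 24 23

Derivation:
A = 22^9 mod 31  (bits of 9 = 1001)
  bit 0 = 1: r = r^2 * 22 mod 31 = 1^2 * 22 = 1*22 = 22
  bit 1 = 0: r = r^2 mod 31 = 22^2 = 19
  bit 2 = 0: r = r^2 mod 31 = 19^2 = 20
  bit 3 = 1: r = r^2 * 22 mod 31 = 20^2 * 22 = 28*22 = 27
  -> A = 27
B = 22^29 mod 31  (bits of 29 = 11101)
  bit 0 = 1: r = r^2 * 22 mod 31 = 1^2 * 22 = 1*22 = 22
  bit 1 = 1: r = r^2 * 22 mod 31 = 22^2 * 22 = 19*22 = 15
  bit 2 = 1: r = r^2 * 22 mod 31 = 15^2 * 22 = 8*22 = 21
  bit 3 = 0: r = r^2 mod 31 = 21^2 = 7
  bit 4 = 1: r = r^2 * 22 mod 31 = 7^2 * 22 = 18*22 = 24
  -> B = 24
s = B^a = 24^9 mod 31  (bits of 9 = 1001)
  bit 0 = 1: r = r^2 * 24 mod 31 = 1^2 * 24 = 1*24 = 24
  bit 1 = 0: r = r^2 mod 31 = 24^2 = 18
  bit 2 = 0: r = r^2 mod 31 = 18^2 = 14
  bit 3 = 1: r = r^2 * 24 mod 31 = 14^2 * 24 = 10*24 = 23
  -> s = B^a = 23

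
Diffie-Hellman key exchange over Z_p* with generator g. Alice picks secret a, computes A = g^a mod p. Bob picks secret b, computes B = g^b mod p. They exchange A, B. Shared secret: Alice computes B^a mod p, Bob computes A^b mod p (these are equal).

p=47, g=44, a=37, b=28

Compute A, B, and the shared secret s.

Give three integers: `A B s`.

Answer: 33 8 3

Derivation:
A = 44^37 mod 47  (bits of 37 = 100101)
  bit 0 = 1: r = r^2 * 44 mod 47 = 1^2 * 44 = 1*44 = 44
  bit 1 = 0: r = r^2 mod 47 = 44^2 = 9
  bit 2 = 0: r = r^2 mod 47 = 9^2 = 34
  bit 3 = 1: r = r^2 * 44 mod 47 = 34^2 * 44 = 28*44 = 10
  bit 4 = 0: r = r^2 mod 47 = 10^2 = 6
  bit 5 = 1: r = r^2 * 44 mod 47 = 6^2 * 44 = 36*44 = 33
  -> A = 33
B = 44^28 mod 47  (bits of 28 = 11100)
  bit 0 = 1: r = r^2 * 44 mod 47 = 1^2 * 44 = 1*44 = 44
  bit 1 = 1: r = r^2 * 44 mod 47 = 44^2 * 44 = 9*44 = 20
  bit 2 = 1: r = r^2 * 44 mod 47 = 20^2 * 44 = 24*44 = 22
  bit 3 = 0: r = r^2 mod 47 = 22^2 = 14
  bit 4 = 0: r = r^2 mod 47 = 14^2 = 8
  -> B = 8
s = B^a = 8^37 mod 47  (bits of 37 = 100101)
  bit 0 = 1: r = r^2 * 8 mod 47 = 1^2 * 8 = 1*8 = 8
  bit 1 = 0: r = r^2 mod 47 = 8^2 = 17
  bit 2 = 0: r = r^2 mod 47 = 17^2 = 7
  bit 3 = 1: r = r^2 * 8 mod 47 = 7^2 * 8 = 2*8 = 16
  bit 4 = 0: r = r^2 mod 47 = 16^2 = 21
  bit 5 = 1: r = r^2 * 8 mod 47 = 21^2 * 8 = 18*8 = 3
  -> s = B^a = 3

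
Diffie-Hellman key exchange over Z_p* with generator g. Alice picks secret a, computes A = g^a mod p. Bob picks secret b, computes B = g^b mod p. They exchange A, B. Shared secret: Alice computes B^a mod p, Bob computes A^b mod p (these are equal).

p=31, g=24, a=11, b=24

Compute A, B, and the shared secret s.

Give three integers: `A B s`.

Answer: 11 8 8

Derivation:
A = 24^11 mod 31  (bits of 11 = 1011)
  bit 0 = 1: r = r^2 * 24 mod 31 = 1^2 * 24 = 1*24 = 24
  bit 1 = 0: r = r^2 mod 31 = 24^2 = 18
  bit 2 = 1: r = r^2 * 24 mod 31 = 18^2 * 24 = 14*24 = 26
  bit 3 = 1: r = r^2 * 24 mod 31 = 26^2 * 24 = 25*24 = 11
  -> A = 11
B = 24^24 mod 31  (bits of 24 = 11000)
  bit 0 = 1: r = r^2 * 24 mod 31 = 1^2 * 24 = 1*24 = 24
  bit 1 = 1: r = r^2 * 24 mod 31 = 24^2 * 24 = 18*24 = 29
  bit 2 = 0: r = r^2 mod 31 = 29^2 = 4
  bit 3 = 0: r = r^2 mod 31 = 4^2 = 16
  bit 4 = 0: r = r^2 mod 31 = 16^2 = 8
  -> B = 8
s = B^a = 8^11 mod 31  (bits of 11 = 1011)
  bit 0 = 1: r = r^2 * 8 mod 31 = 1^2 * 8 = 1*8 = 8
  bit 1 = 0: r = r^2 mod 31 = 8^2 = 2
  bit 2 = 1: r = r^2 * 8 mod 31 = 2^2 * 8 = 4*8 = 1
  bit 3 = 1: r = r^2 * 8 mod 31 = 1^2 * 8 = 1*8 = 8
  -> s = B^a = 8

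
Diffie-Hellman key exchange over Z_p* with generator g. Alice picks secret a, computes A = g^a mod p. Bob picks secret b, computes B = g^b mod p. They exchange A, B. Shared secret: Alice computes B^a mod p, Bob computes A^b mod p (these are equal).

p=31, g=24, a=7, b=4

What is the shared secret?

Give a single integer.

Answer: 19

Derivation:
A = 24^7 mod 31  (bits of 7 = 111)
  bit 0 = 1: r = r^2 * 24 mod 31 = 1^2 * 24 = 1*24 = 24
  bit 1 = 1: r = r^2 * 24 mod 31 = 24^2 * 24 = 18*24 = 29
  bit 2 = 1: r = r^2 * 24 mod 31 = 29^2 * 24 = 4*24 = 3
  -> A = 3
B = 24^4 mod 31  (bits of 4 = 100)
  bit 0 = 1: r = r^2 * 24 mod 31 = 1^2 * 24 = 1*24 = 24
  bit 1 = 0: r = r^2 mod 31 = 24^2 = 18
  bit 2 = 0: r = r^2 mod 31 = 18^2 = 14
  -> B = 14
s = B^a = 14^7 mod 31  (bits of 7 = 111)
  bit 0 = 1: r = r^2 * 14 mod 31 = 1^2 * 14 = 1*14 = 14
  bit 1 = 1: r = r^2 * 14 mod 31 = 14^2 * 14 = 10*14 = 16
  bit 2 = 1: r = r^2 * 14 mod 31 = 16^2 * 14 = 8*14 = 19
  -> s = B^a = 19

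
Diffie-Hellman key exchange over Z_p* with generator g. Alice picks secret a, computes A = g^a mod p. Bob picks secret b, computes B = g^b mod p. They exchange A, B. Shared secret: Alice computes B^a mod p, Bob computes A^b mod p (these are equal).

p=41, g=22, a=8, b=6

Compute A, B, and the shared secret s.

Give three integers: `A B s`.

Answer: 37 21 37

Derivation:
A = 22^8 mod 41  (bits of 8 = 1000)
  bit 0 = 1: r = r^2 * 22 mod 41 = 1^2 * 22 = 1*22 = 22
  bit 1 = 0: r = r^2 mod 41 = 22^2 = 33
  bit 2 = 0: r = r^2 mod 41 = 33^2 = 23
  bit 3 = 0: r = r^2 mod 41 = 23^2 = 37
  -> A = 37
B = 22^6 mod 41  (bits of 6 = 110)
  bit 0 = 1: r = r^2 * 22 mod 41 = 1^2 * 22 = 1*22 = 22
  bit 1 = 1: r = r^2 * 22 mod 41 = 22^2 * 22 = 33*22 = 29
  bit 2 = 0: r = r^2 mod 41 = 29^2 = 21
  -> B = 21
s = B^a = 21^8 mod 41  (bits of 8 = 1000)
  bit 0 = 1: r = r^2 * 21 mod 41 = 1^2 * 21 = 1*21 = 21
  bit 1 = 0: r = r^2 mod 41 = 21^2 = 31
  bit 2 = 0: r = r^2 mod 41 = 31^2 = 18
  bit 3 = 0: r = r^2 mod 41 = 18^2 = 37
  -> s = B^a = 37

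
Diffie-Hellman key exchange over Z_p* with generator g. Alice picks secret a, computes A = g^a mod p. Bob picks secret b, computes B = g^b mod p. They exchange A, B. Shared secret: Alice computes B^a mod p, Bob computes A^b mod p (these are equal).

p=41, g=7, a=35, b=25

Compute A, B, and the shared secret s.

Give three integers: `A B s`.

Answer: 27 3 27

Derivation:
A = 7^35 mod 41  (bits of 35 = 100011)
  bit 0 = 1: r = r^2 * 7 mod 41 = 1^2 * 7 = 1*7 = 7
  bit 1 = 0: r = r^2 mod 41 = 7^2 = 8
  bit 2 = 0: r = r^2 mod 41 = 8^2 = 23
  bit 3 = 0: r = r^2 mod 41 = 23^2 = 37
  bit 4 = 1: r = r^2 * 7 mod 41 = 37^2 * 7 = 16*7 = 30
  bit 5 = 1: r = r^2 * 7 mod 41 = 30^2 * 7 = 39*7 = 27
  -> A = 27
B = 7^25 mod 41  (bits of 25 = 11001)
  bit 0 = 1: r = r^2 * 7 mod 41 = 1^2 * 7 = 1*7 = 7
  bit 1 = 1: r = r^2 * 7 mod 41 = 7^2 * 7 = 8*7 = 15
  bit 2 = 0: r = r^2 mod 41 = 15^2 = 20
  bit 3 = 0: r = r^2 mod 41 = 20^2 = 31
  bit 4 = 1: r = r^2 * 7 mod 41 = 31^2 * 7 = 18*7 = 3
  -> B = 3
s = B^a = 3^35 mod 41  (bits of 35 = 100011)
  bit 0 = 1: r = r^2 * 3 mod 41 = 1^2 * 3 = 1*3 = 3
  bit 1 = 0: r = r^2 mod 41 = 3^2 = 9
  bit 2 = 0: r = r^2 mod 41 = 9^2 = 40
  bit 3 = 0: r = r^2 mod 41 = 40^2 = 1
  bit 4 = 1: r = r^2 * 3 mod 41 = 1^2 * 3 = 1*3 = 3
  bit 5 = 1: r = r^2 * 3 mod 41 = 3^2 * 3 = 9*3 = 27
  -> s = B^a = 27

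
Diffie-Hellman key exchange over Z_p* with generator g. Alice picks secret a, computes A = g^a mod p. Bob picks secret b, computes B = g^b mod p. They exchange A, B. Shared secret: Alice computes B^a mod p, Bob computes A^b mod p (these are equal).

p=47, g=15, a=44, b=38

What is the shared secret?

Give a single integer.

Answer: 27

Derivation:
A = 15^44 mod 47  (bits of 44 = 101100)
  bit 0 = 1: r = r^2 * 15 mod 47 = 1^2 * 15 = 1*15 = 15
  bit 1 = 0: r = r^2 mod 47 = 15^2 = 37
  bit 2 = 1: r = r^2 * 15 mod 47 = 37^2 * 15 = 6*15 = 43
  bit 3 = 1: r = r^2 * 15 mod 47 = 43^2 * 15 = 16*15 = 5
  bit 4 = 0: r = r^2 mod 47 = 5^2 = 25
  bit 5 = 0: r = r^2 mod 47 = 25^2 = 14
  -> A = 14
B = 15^38 mod 47  (bits of 38 = 100110)
  bit 0 = 1: r = r^2 * 15 mod 47 = 1^2 * 15 = 1*15 = 15
  bit 1 = 0: r = r^2 mod 47 = 15^2 = 37
  bit 2 = 0: r = r^2 mod 47 = 37^2 = 6
  bit 3 = 1: r = r^2 * 15 mod 47 = 6^2 * 15 = 36*15 = 23
  bit 4 = 1: r = r^2 * 15 mod 47 = 23^2 * 15 = 12*15 = 39
  bit 5 = 0: r = r^2 mod 47 = 39^2 = 17
  -> B = 17
s = B^a = 17^44 mod 47  (bits of 44 = 101100)
  bit 0 = 1: r = r^2 * 17 mod 47 = 1^2 * 17 = 1*17 = 17
  bit 1 = 0: r = r^2 mod 47 = 17^2 = 7
  bit 2 = 1: r = r^2 * 17 mod 47 = 7^2 * 17 = 2*17 = 34
  bit 3 = 1: r = r^2 * 17 mod 47 = 34^2 * 17 = 28*17 = 6
  bit 4 = 0: r = r^2 mod 47 = 6^2 = 36
  bit 5 = 0: r = r^2 mod 47 = 36^2 = 27
  -> s = B^a = 27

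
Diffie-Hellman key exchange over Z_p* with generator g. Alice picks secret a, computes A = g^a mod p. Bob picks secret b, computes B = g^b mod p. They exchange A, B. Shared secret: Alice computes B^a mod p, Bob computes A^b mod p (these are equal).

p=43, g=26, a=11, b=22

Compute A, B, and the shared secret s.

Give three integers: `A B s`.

Answer: 19 17 24

Derivation:
A = 26^11 mod 43  (bits of 11 = 1011)
  bit 0 = 1: r = r^2 * 26 mod 43 = 1^2 * 26 = 1*26 = 26
  bit 1 = 0: r = r^2 mod 43 = 26^2 = 31
  bit 2 = 1: r = r^2 * 26 mod 43 = 31^2 * 26 = 15*26 = 3
  bit 3 = 1: r = r^2 * 26 mod 43 = 3^2 * 26 = 9*26 = 19
  -> A = 19
B = 26^22 mod 43  (bits of 22 = 10110)
  bit 0 = 1: r = r^2 * 26 mod 43 = 1^2 * 26 = 1*26 = 26
  bit 1 = 0: r = r^2 mod 43 = 26^2 = 31
  bit 2 = 1: r = r^2 * 26 mod 43 = 31^2 * 26 = 15*26 = 3
  bit 3 = 1: r = r^2 * 26 mod 43 = 3^2 * 26 = 9*26 = 19
  bit 4 = 0: r = r^2 mod 43 = 19^2 = 17
  -> B = 17
s = B^a = 17^11 mod 43  (bits of 11 = 1011)
  bit 0 = 1: r = r^2 * 17 mod 43 = 1^2 * 17 = 1*17 = 17
  bit 1 = 0: r = r^2 mod 43 = 17^2 = 31
  bit 2 = 1: r = r^2 * 17 mod 43 = 31^2 * 17 = 15*17 = 40
  bit 3 = 1: r = r^2 * 17 mod 43 = 40^2 * 17 = 9*17 = 24
  -> s = B^a = 24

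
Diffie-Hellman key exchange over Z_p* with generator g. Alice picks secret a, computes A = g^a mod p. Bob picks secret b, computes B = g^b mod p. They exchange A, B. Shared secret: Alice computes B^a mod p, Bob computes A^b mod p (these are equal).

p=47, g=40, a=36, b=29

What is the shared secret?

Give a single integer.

Answer: 18

Derivation:
A = 40^36 mod 47  (bits of 36 = 100100)
  bit 0 = 1: r = r^2 * 40 mod 47 = 1^2 * 40 = 1*40 = 40
  bit 1 = 0: r = r^2 mod 47 = 40^2 = 2
  bit 2 = 0: r = r^2 mod 47 = 2^2 = 4
  bit 3 = 1: r = r^2 * 40 mod 47 = 4^2 * 40 = 16*40 = 29
  bit 4 = 0: r = r^2 mod 47 = 29^2 = 42
  bit 5 = 0: r = r^2 mod 47 = 42^2 = 25
  -> A = 25
B = 40^29 mod 47  (bits of 29 = 11101)
  bit 0 = 1: r = r^2 * 40 mod 47 = 1^2 * 40 = 1*40 = 40
  bit 1 = 1: r = r^2 * 40 mod 47 = 40^2 * 40 = 2*40 = 33
  bit 2 = 1: r = r^2 * 40 mod 47 = 33^2 * 40 = 8*40 = 38
  bit 3 = 0: r = r^2 mod 47 = 38^2 = 34
  bit 4 = 1: r = r^2 * 40 mod 47 = 34^2 * 40 = 28*40 = 39
  -> B = 39
s = B^a = 39^36 mod 47  (bits of 36 = 100100)
  bit 0 = 1: r = r^2 * 39 mod 47 = 1^2 * 39 = 1*39 = 39
  bit 1 = 0: r = r^2 mod 47 = 39^2 = 17
  bit 2 = 0: r = r^2 mod 47 = 17^2 = 7
  bit 3 = 1: r = r^2 * 39 mod 47 = 7^2 * 39 = 2*39 = 31
  bit 4 = 0: r = r^2 mod 47 = 31^2 = 21
  bit 5 = 0: r = r^2 mod 47 = 21^2 = 18
  -> s = B^a = 18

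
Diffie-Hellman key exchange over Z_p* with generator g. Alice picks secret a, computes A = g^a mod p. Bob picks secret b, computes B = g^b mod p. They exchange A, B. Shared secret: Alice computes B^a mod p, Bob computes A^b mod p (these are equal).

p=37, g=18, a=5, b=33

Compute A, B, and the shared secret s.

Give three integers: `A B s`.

A = 18^5 mod 37  (bits of 5 = 101)
  bit 0 = 1: r = r^2 * 18 mod 37 = 1^2 * 18 = 1*18 = 18
  bit 1 = 0: r = r^2 mod 37 = 18^2 = 28
  bit 2 = 1: r = r^2 * 18 mod 37 = 28^2 * 18 = 7*18 = 15
  -> A = 15
B = 18^33 mod 37  (bits of 33 = 100001)
  bit 0 = 1: r = r^2 * 18 mod 37 = 1^2 * 18 = 1*18 = 18
  bit 1 = 0: r = r^2 mod 37 = 18^2 = 28
  bit 2 = 0: r = r^2 mod 37 = 28^2 = 7
  bit 3 = 0: r = r^2 mod 37 = 7^2 = 12
  bit 4 = 0: r = r^2 mod 37 = 12^2 = 33
  bit 5 = 1: r = r^2 * 18 mod 37 = 33^2 * 18 = 16*18 = 29
  -> B = 29
s = B^a = 29^5 mod 37  (bits of 5 = 101)
  bit 0 = 1: r = r^2 * 29 mod 37 = 1^2 * 29 = 1*29 = 29
  bit 1 = 0: r = r^2 mod 37 = 29^2 = 27
  bit 2 = 1: r = r^2 * 29 mod 37 = 27^2 * 29 = 26*29 = 14
  -> s = B^a = 14

Answer: 15 29 14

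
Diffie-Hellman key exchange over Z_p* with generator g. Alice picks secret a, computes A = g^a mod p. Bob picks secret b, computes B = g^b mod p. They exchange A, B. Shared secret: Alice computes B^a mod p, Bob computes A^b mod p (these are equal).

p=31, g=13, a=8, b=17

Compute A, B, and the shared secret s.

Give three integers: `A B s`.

A = 13^8 mod 31  (bits of 8 = 1000)
  bit 0 = 1: r = r^2 * 13 mod 31 = 1^2 * 13 = 1*13 = 13
  bit 1 = 0: r = r^2 mod 31 = 13^2 = 14
  bit 2 = 0: r = r^2 mod 31 = 14^2 = 10
  bit 3 = 0: r = r^2 mod 31 = 10^2 = 7
  -> A = 7
B = 13^17 mod 31  (bits of 17 = 10001)
  bit 0 = 1: r = r^2 * 13 mod 31 = 1^2 * 13 = 1*13 = 13
  bit 1 = 0: r = r^2 mod 31 = 13^2 = 14
  bit 2 = 0: r = r^2 mod 31 = 14^2 = 10
  bit 3 = 0: r = r^2 mod 31 = 10^2 = 7
  bit 4 = 1: r = r^2 * 13 mod 31 = 7^2 * 13 = 18*13 = 17
  -> B = 17
s = B^a = 17^8 mod 31  (bits of 8 = 1000)
  bit 0 = 1: r = r^2 * 17 mod 31 = 1^2 * 17 = 1*17 = 17
  bit 1 = 0: r = r^2 mod 31 = 17^2 = 10
  bit 2 = 0: r = r^2 mod 31 = 10^2 = 7
  bit 3 = 0: r = r^2 mod 31 = 7^2 = 18
  -> s = B^a = 18

Answer: 7 17 18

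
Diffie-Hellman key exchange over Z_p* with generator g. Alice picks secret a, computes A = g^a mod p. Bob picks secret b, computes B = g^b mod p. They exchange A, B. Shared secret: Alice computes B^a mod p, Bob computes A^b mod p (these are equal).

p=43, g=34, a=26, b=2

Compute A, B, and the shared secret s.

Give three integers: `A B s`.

Answer: 10 38 14

Derivation:
A = 34^26 mod 43  (bits of 26 = 11010)
  bit 0 = 1: r = r^2 * 34 mod 43 = 1^2 * 34 = 1*34 = 34
  bit 1 = 1: r = r^2 * 34 mod 43 = 34^2 * 34 = 38*34 = 2
  bit 2 = 0: r = r^2 mod 43 = 2^2 = 4
  bit 3 = 1: r = r^2 * 34 mod 43 = 4^2 * 34 = 16*34 = 28
  bit 4 = 0: r = r^2 mod 43 = 28^2 = 10
  -> A = 10
B = 34^2 mod 43  (bits of 2 = 10)
  bit 0 = 1: r = r^2 * 34 mod 43 = 1^2 * 34 = 1*34 = 34
  bit 1 = 0: r = r^2 mod 43 = 34^2 = 38
  -> B = 38
s = B^a = 38^26 mod 43  (bits of 26 = 11010)
  bit 0 = 1: r = r^2 * 38 mod 43 = 1^2 * 38 = 1*38 = 38
  bit 1 = 1: r = r^2 * 38 mod 43 = 38^2 * 38 = 25*38 = 4
  bit 2 = 0: r = r^2 mod 43 = 4^2 = 16
  bit 3 = 1: r = r^2 * 38 mod 43 = 16^2 * 38 = 41*38 = 10
  bit 4 = 0: r = r^2 mod 43 = 10^2 = 14
  -> s = B^a = 14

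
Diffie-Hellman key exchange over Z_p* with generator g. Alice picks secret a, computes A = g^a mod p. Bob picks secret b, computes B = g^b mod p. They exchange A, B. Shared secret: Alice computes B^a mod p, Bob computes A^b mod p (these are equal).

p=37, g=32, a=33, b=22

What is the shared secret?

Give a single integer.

Answer: 11

Derivation:
A = 32^33 mod 37  (bits of 33 = 100001)
  bit 0 = 1: r = r^2 * 32 mod 37 = 1^2 * 32 = 1*32 = 32
  bit 1 = 0: r = r^2 mod 37 = 32^2 = 25
  bit 2 = 0: r = r^2 mod 37 = 25^2 = 33
  bit 3 = 0: r = r^2 mod 37 = 33^2 = 16
  bit 4 = 0: r = r^2 mod 37 = 16^2 = 34
  bit 5 = 1: r = r^2 * 32 mod 37 = 34^2 * 32 = 9*32 = 29
  -> A = 29
B = 32^22 mod 37  (bits of 22 = 10110)
  bit 0 = 1: r = r^2 * 32 mod 37 = 1^2 * 32 = 1*32 = 32
  bit 1 = 0: r = r^2 mod 37 = 32^2 = 25
  bit 2 = 1: r = r^2 * 32 mod 37 = 25^2 * 32 = 33*32 = 20
  bit 3 = 1: r = r^2 * 32 mod 37 = 20^2 * 32 = 30*32 = 35
  bit 4 = 0: r = r^2 mod 37 = 35^2 = 4
  -> B = 4
s = B^a = 4^33 mod 37  (bits of 33 = 100001)
  bit 0 = 1: r = r^2 * 4 mod 37 = 1^2 * 4 = 1*4 = 4
  bit 1 = 0: r = r^2 mod 37 = 4^2 = 16
  bit 2 = 0: r = r^2 mod 37 = 16^2 = 34
  bit 3 = 0: r = r^2 mod 37 = 34^2 = 9
  bit 4 = 0: r = r^2 mod 37 = 9^2 = 7
  bit 5 = 1: r = r^2 * 4 mod 37 = 7^2 * 4 = 12*4 = 11
  -> s = B^a = 11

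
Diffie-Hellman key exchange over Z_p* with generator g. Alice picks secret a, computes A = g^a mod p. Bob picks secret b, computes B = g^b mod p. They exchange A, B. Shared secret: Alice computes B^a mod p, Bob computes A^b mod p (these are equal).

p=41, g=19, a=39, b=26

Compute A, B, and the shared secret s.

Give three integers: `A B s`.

A = 19^39 mod 41  (bits of 39 = 100111)
  bit 0 = 1: r = r^2 * 19 mod 41 = 1^2 * 19 = 1*19 = 19
  bit 1 = 0: r = r^2 mod 41 = 19^2 = 33
  bit 2 = 0: r = r^2 mod 41 = 33^2 = 23
  bit 3 = 1: r = r^2 * 19 mod 41 = 23^2 * 19 = 37*19 = 6
  bit 4 = 1: r = r^2 * 19 mod 41 = 6^2 * 19 = 36*19 = 28
  bit 5 = 1: r = r^2 * 19 mod 41 = 28^2 * 19 = 5*19 = 13
  -> A = 13
B = 19^26 mod 41  (bits of 26 = 11010)
  bit 0 = 1: r = r^2 * 19 mod 41 = 1^2 * 19 = 1*19 = 19
  bit 1 = 1: r = r^2 * 19 mod 41 = 19^2 * 19 = 33*19 = 12
  bit 2 = 0: r = r^2 mod 41 = 12^2 = 21
  bit 3 = 1: r = r^2 * 19 mod 41 = 21^2 * 19 = 31*19 = 15
  bit 4 = 0: r = r^2 mod 41 = 15^2 = 20
  -> B = 20
s = B^a = 20^39 mod 41  (bits of 39 = 100111)
  bit 0 = 1: r = r^2 * 20 mod 41 = 1^2 * 20 = 1*20 = 20
  bit 1 = 0: r = r^2 mod 41 = 20^2 = 31
  bit 2 = 0: r = r^2 mod 41 = 31^2 = 18
  bit 3 = 1: r = r^2 * 20 mod 41 = 18^2 * 20 = 37*20 = 2
  bit 4 = 1: r = r^2 * 20 mod 41 = 2^2 * 20 = 4*20 = 39
  bit 5 = 1: r = r^2 * 20 mod 41 = 39^2 * 20 = 4*20 = 39
  -> s = B^a = 39

Answer: 13 20 39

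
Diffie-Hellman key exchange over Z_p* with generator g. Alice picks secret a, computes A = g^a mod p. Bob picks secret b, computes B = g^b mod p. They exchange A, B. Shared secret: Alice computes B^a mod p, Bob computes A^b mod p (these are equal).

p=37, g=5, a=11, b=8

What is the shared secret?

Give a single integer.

A = 5^11 mod 37  (bits of 11 = 1011)
  bit 0 = 1: r = r^2 * 5 mod 37 = 1^2 * 5 = 1*5 = 5
  bit 1 = 0: r = r^2 mod 37 = 5^2 = 25
  bit 2 = 1: r = r^2 * 5 mod 37 = 25^2 * 5 = 33*5 = 17
  bit 3 = 1: r = r^2 * 5 mod 37 = 17^2 * 5 = 30*5 = 2
  -> A = 2
B = 5^8 mod 37  (bits of 8 = 1000)
  bit 0 = 1: r = r^2 * 5 mod 37 = 1^2 * 5 = 1*5 = 5
  bit 1 = 0: r = r^2 mod 37 = 5^2 = 25
  bit 2 = 0: r = r^2 mod 37 = 25^2 = 33
  bit 3 = 0: r = r^2 mod 37 = 33^2 = 16
  -> B = 16
s = B^a = 16^11 mod 37  (bits of 11 = 1011)
  bit 0 = 1: r = r^2 * 16 mod 37 = 1^2 * 16 = 1*16 = 16
  bit 1 = 0: r = r^2 mod 37 = 16^2 = 34
  bit 2 = 1: r = r^2 * 16 mod 37 = 34^2 * 16 = 9*16 = 33
  bit 3 = 1: r = r^2 * 16 mod 37 = 33^2 * 16 = 16*16 = 34
  -> s = B^a = 34

Answer: 34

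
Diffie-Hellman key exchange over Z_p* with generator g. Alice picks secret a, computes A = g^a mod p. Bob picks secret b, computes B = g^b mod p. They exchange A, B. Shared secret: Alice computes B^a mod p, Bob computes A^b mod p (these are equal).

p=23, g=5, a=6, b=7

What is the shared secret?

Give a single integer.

Answer: 12

Derivation:
A = 5^6 mod 23  (bits of 6 = 110)
  bit 0 = 1: r = r^2 * 5 mod 23 = 1^2 * 5 = 1*5 = 5
  bit 1 = 1: r = r^2 * 5 mod 23 = 5^2 * 5 = 2*5 = 10
  bit 2 = 0: r = r^2 mod 23 = 10^2 = 8
  -> A = 8
B = 5^7 mod 23  (bits of 7 = 111)
  bit 0 = 1: r = r^2 * 5 mod 23 = 1^2 * 5 = 1*5 = 5
  bit 1 = 1: r = r^2 * 5 mod 23 = 5^2 * 5 = 2*5 = 10
  bit 2 = 1: r = r^2 * 5 mod 23 = 10^2 * 5 = 8*5 = 17
  -> B = 17
s = B^a = 17^6 mod 23  (bits of 6 = 110)
  bit 0 = 1: r = r^2 * 17 mod 23 = 1^2 * 17 = 1*17 = 17
  bit 1 = 1: r = r^2 * 17 mod 23 = 17^2 * 17 = 13*17 = 14
  bit 2 = 0: r = r^2 mod 23 = 14^2 = 12
  -> s = B^a = 12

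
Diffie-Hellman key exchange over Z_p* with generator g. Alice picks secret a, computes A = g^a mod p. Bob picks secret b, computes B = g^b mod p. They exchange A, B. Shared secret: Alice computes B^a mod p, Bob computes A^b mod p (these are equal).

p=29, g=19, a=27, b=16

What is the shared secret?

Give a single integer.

A = 19^27 mod 29  (bits of 27 = 11011)
  bit 0 = 1: r = r^2 * 19 mod 29 = 1^2 * 19 = 1*19 = 19
  bit 1 = 1: r = r^2 * 19 mod 29 = 19^2 * 19 = 13*19 = 15
  bit 2 = 0: r = r^2 mod 29 = 15^2 = 22
  bit 3 = 1: r = r^2 * 19 mod 29 = 22^2 * 19 = 20*19 = 3
  bit 4 = 1: r = r^2 * 19 mod 29 = 3^2 * 19 = 9*19 = 26
  -> A = 26
B = 19^16 mod 29  (bits of 16 = 10000)
  bit 0 = 1: r = r^2 * 19 mod 29 = 1^2 * 19 = 1*19 = 19
  bit 1 = 0: r = r^2 mod 29 = 19^2 = 13
  bit 2 = 0: r = r^2 mod 29 = 13^2 = 24
  bit 3 = 0: r = r^2 mod 29 = 24^2 = 25
  bit 4 = 0: r = r^2 mod 29 = 25^2 = 16
  -> B = 16
s = B^a = 16^27 mod 29  (bits of 27 = 11011)
  bit 0 = 1: r = r^2 * 16 mod 29 = 1^2 * 16 = 1*16 = 16
  bit 1 = 1: r = r^2 * 16 mod 29 = 16^2 * 16 = 24*16 = 7
  bit 2 = 0: r = r^2 mod 29 = 7^2 = 20
  bit 3 = 1: r = r^2 * 16 mod 29 = 20^2 * 16 = 23*16 = 20
  bit 4 = 1: r = r^2 * 16 mod 29 = 20^2 * 16 = 23*16 = 20
  -> s = B^a = 20

Answer: 20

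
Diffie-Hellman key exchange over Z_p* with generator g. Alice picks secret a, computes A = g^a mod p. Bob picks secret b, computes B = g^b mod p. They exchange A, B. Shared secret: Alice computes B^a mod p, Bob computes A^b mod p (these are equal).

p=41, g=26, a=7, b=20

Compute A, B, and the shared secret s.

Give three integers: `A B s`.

Answer: 7 40 40

Derivation:
A = 26^7 mod 41  (bits of 7 = 111)
  bit 0 = 1: r = r^2 * 26 mod 41 = 1^2 * 26 = 1*26 = 26
  bit 1 = 1: r = r^2 * 26 mod 41 = 26^2 * 26 = 20*26 = 28
  bit 2 = 1: r = r^2 * 26 mod 41 = 28^2 * 26 = 5*26 = 7
  -> A = 7
B = 26^20 mod 41  (bits of 20 = 10100)
  bit 0 = 1: r = r^2 * 26 mod 41 = 1^2 * 26 = 1*26 = 26
  bit 1 = 0: r = r^2 mod 41 = 26^2 = 20
  bit 2 = 1: r = r^2 * 26 mod 41 = 20^2 * 26 = 31*26 = 27
  bit 3 = 0: r = r^2 mod 41 = 27^2 = 32
  bit 4 = 0: r = r^2 mod 41 = 32^2 = 40
  -> B = 40
s = B^a = 40^7 mod 41  (bits of 7 = 111)
  bit 0 = 1: r = r^2 * 40 mod 41 = 1^2 * 40 = 1*40 = 40
  bit 1 = 1: r = r^2 * 40 mod 41 = 40^2 * 40 = 1*40 = 40
  bit 2 = 1: r = r^2 * 40 mod 41 = 40^2 * 40 = 1*40 = 40
  -> s = B^a = 40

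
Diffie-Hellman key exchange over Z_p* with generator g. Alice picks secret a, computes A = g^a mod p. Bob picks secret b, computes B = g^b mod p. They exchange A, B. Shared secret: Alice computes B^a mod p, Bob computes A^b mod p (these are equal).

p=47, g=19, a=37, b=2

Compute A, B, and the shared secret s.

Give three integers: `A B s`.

Answer: 40 32 2

Derivation:
A = 19^37 mod 47  (bits of 37 = 100101)
  bit 0 = 1: r = r^2 * 19 mod 47 = 1^2 * 19 = 1*19 = 19
  bit 1 = 0: r = r^2 mod 47 = 19^2 = 32
  bit 2 = 0: r = r^2 mod 47 = 32^2 = 37
  bit 3 = 1: r = r^2 * 19 mod 47 = 37^2 * 19 = 6*19 = 20
  bit 4 = 0: r = r^2 mod 47 = 20^2 = 24
  bit 5 = 1: r = r^2 * 19 mod 47 = 24^2 * 19 = 12*19 = 40
  -> A = 40
B = 19^2 mod 47  (bits of 2 = 10)
  bit 0 = 1: r = r^2 * 19 mod 47 = 1^2 * 19 = 1*19 = 19
  bit 1 = 0: r = r^2 mod 47 = 19^2 = 32
  -> B = 32
s = B^a = 32^37 mod 47  (bits of 37 = 100101)
  bit 0 = 1: r = r^2 * 32 mod 47 = 1^2 * 32 = 1*32 = 32
  bit 1 = 0: r = r^2 mod 47 = 32^2 = 37
  bit 2 = 0: r = r^2 mod 47 = 37^2 = 6
  bit 3 = 1: r = r^2 * 32 mod 47 = 6^2 * 32 = 36*32 = 24
  bit 4 = 0: r = r^2 mod 47 = 24^2 = 12
  bit 5 = 1: r = r^2 * 32 mod 47 = 12^2 * 32 = 3*32 = 2
  -> s = B^a = 2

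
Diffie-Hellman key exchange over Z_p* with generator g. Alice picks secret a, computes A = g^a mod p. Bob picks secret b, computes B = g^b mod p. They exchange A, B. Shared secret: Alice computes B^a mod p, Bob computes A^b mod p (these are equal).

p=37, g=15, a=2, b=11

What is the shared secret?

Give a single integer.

A = 15^2 mod 37  (bits of 2 = 10)
  bit 0 = 1: r = r^2 * 15 mod 37 = 1^2 * 15 = 1*15 = 15
  bit 1 = 0: r = r^2 mod 37 = 15^2 = 3
  -> A = 3
B = 15^11 mod 37  (bits of 11 = 1011)
  bit 0 = 1: r = r^2 * 15 mod 37 = 1^2 * 15 = 1*15 = 15
  bit 1 = 0: r = r^2 mod 37 = 15^2 = 3
  bit 2 = 1: r = r^2 * 15 mod 37 = 3^2 * 15 = 9*15 = 24
  bit 3 = 1: r = r^2 * 15 mod 37 = 24^2 * 15 = 21*15 = 19
  -> B = 19
s = B^a = 19^2 mod 37  (bits of 2 = 10)
  bit 0 = 1: r = r^2 * 19 mod 37 = 1^2 * 19 = 1*19 = 19
  bit 1 = 0: r = r^2 mod 37 = 19^2 = 28
  -> s = B^a = 28

Answer: 28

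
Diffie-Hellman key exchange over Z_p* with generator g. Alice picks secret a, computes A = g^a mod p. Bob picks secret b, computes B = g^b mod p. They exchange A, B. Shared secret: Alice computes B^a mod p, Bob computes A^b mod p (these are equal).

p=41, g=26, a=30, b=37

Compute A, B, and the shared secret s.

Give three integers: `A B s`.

A = 26^30 mod 41  (bits of 30 = 11110)
  bit 0 = 1: r = r^2 * 26 mod 41 = 1^2 * 26 = 1*26 = 26
  bit 1 = 1: r = r^2 * 26 mod 41 = 26^2 * 26 = 20*26 = 28
  bit 2 = 1: r = r^2 * 26 mod 41 = 28^2 * 26 = 5*26 = 7
  bit 3 = 1: r = r^2 * 26 mod 41 = 7^2 * 26 = 8*26 = 3
  bit 4 = 0: r = r^2 mod 41 = 3^2 = 9
  -> A = 9
B = 26^37 mod 41  (bits of 37 = 100101)
  bit 0 = 1: r = r^2 * 26 mod 41 = 1^2 * 26 = 1*26 = 26
  bit 1 = 0: r = r^2 mod 41 = 26^2 = 20
  bit 2 = 0: r = r^2 mod 41 = 20^2 = 31
  bit 3 = 1: r = r^2 * 26 mod 41 = 31^2 * 26 = 18*26 = 17
  bit 4 = 0: r = r^2 mod 41 = 17^2 = 2
  bit 5 = 1: r = r^2 * 26 mod 41 = 2^2 * 26 = 4*26 = 22
  -> B = 22
s = B^a = 22^30 mod 41  (bits of 30 = 11110)
  bit 0 = 1: r = r^2 * 22 mod 41 = 1^2 * 22 = 1*22 = 22
  bit 1 = 1: r = r^2 * 22 mod 41 = 22^2 * 22 = 33*22 = 29
  bit 2 = 1: r = r^2 * 22 mod 41 = 29^2 * 22 = 21*22 = 11
  bit 3 = 1: r = r^2 * 22 mod 41 = 11^2 * 22 = 39*22 = 38
  bit 4 = 0: r = r^2 mod 41 = 38^2 = 9
  -> s = B^a = 9

Answer: 9 22 9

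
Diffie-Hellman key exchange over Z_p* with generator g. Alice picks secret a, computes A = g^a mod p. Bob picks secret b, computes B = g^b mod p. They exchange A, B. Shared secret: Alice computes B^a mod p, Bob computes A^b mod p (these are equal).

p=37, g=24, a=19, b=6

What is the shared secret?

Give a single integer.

Answer: 11

Derivation:
A = 24^19 mod 37  (bits of 19 = 10011)
  bit 0 = 1: r = r^2 * 24 mod 37 = 1^2 * 24 = 1*24 = 24
  bit 1 = 0: r = r^2 mod 37 = 24^2 = 21
  bit 2 = 0: r = r^2 mod 37 = 21^2 = 34
  bit 3 = 1: r = r^2 * 24 mod 37 = 34^2 * 24 = 9*24 = 31
  bit 4 = 1: r = r^2 * 24 mod 37 = 31^2 * 24 = 36*24 = 13
  -> A = 13
B = 24^6 mod 37  (bits of 6 = 110)
  bit 0 = 1: r = r^2 * 24 mod 37 = 1^2 * 24 = 1*24 = 24
  bit 1 = 1: r = r^2 * 24 mod 37 = 24^2 * 24 = 21*24 = 23
  bit 2 = 0: r = r^2 mod 37 = 23^2 = 11
  -> B = 11
s = B^a = 11^19 mod 37  (bits of 19 = 10011)
  bit 0 = 1: r = r^2 * 11 mod 37 = 1^2 * 11 = 1*11 = 11
  bit 1 = 0: r = r^2 mod 37 = 11^2 = 10
  bit 2 = 0: r = r^2 mod 37 = 10^2 = 26
  bit 3 = 1: r = r^2 * 11 mod 37 = 26^2 * 11 = 10*11 = 36
  bit 4 = 1: r = r^2 * 11 mod 37 = 36^2 * 11 = 1*11 = 11
  -> s = B^a = 11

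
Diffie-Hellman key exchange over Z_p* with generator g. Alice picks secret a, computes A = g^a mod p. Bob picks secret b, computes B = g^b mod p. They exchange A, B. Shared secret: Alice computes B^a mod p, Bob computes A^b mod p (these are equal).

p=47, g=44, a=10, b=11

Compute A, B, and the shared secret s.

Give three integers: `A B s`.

A = 44^10 mod 47  (bits of 10 = 1010)
  bit 0 = 1: r = r^2 * 44 mod 47 = 1^2 * 44 = 1*44 = 44
  bit 1 = 0: r = r^2 mod 47 = 44^2 = 9
  bit 2 = 1: r = r^2 * 44 mod 47 = 9^2 * 44 = 34*44 = 39
  bit 3 = 0: r = r^2 mod 47 = 39^2 = 17
  -> A = 17
B = 44^11 mod 47  (bits of 11 = 1011)
  bit 0 = 1: r = r^2 * 44 mod 47 = 1^2 * 44 = 1*44 = 44
  bit 1 = 0: r = r^2 mod 47 = 44^2 = 9
  bit 2 = 1: r = r^2 * 44 mod 47 = 9^2 * 44 = 34*44 = 39
  bit 3 = 1: r = r^2 * 44 mod 47 = 39^2 * 44 = 17*44 = 43
  -> B = 43
s = B^a = 43^10 mod 47  (bits of 10 = 1010)
  bit 0 = 1: r = r^2 * 43 mod 47 = 1^2 * 43 = 1*43 = 43
  bit 1 = 0: r = r^2 mod 47 = 43^2 = 16
  bit 2 = 1: r = r^2 * 43 mod 47 = 16^2 * 43 = 21*43 = 10
  bit 3 = 0: r = r^2 mod 47 = 10^2 = 6
  -> s = B^a = 6

Answer: 17 43 6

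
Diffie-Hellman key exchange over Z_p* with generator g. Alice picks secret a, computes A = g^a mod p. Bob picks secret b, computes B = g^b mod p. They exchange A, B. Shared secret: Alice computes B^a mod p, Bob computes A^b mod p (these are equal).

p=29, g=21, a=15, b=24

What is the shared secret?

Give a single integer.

A = 21^15 mod 29  (bits of 15 = 1111)
  bit 0 = 1: r = r^2 * 21 mod 29 = 1^2 * 21 = 1*21 = 21
  bit 1 = 1: r = r^2 * 21 mod 29 = 21^2 * 21 = 6*21 = 10
  bit 2 = 1: r = r^2 * 21 mod 29 = 10^2 * 21 = 13*21 = 12
  bit 3 = 1: r = r^2 * 21 mod 29 = 12^2 * 21 = 28*21 = 8
  -> A = 8
B = 21^24 mod 29  (bits of 24 = 11000)
  bit 0 = 1: r = r^2 * 21 mod 29 = 1^2 * 21 = 1*21 = 21
  bit 1 = 1: r = r^2 * 21 mod 29 = 21^2 * 21 = 6*21 = 10
  bit 2 = 0: r = r^2 mod 29 = 10^2 = 13
  bit 3 = 0: r = r^2 mod 29 = 13^2 = 24
  bit 4 = 0: r = r^2 mod 29 = 24^2 = 25
  -> B = 25
s = B^a = 25^15 mod 29  (bits of 15 = 1111)
  bit 0 = 1: r = r^2 * 25 mod 29 = 1^2 * 25 = 1*25 = 25
  bit 1 = 1: r = r^2 * 25 mod 29 = 25^2 * 25 = 16*25 = 23
  bit 2 = 1: r = r^2 * 25 mod 29 = 23^2 * 25 = 7*25 = 1
  bit 3 = 1: r = r^2 * 25 mod 29 = 1^2 * 25 = 1*25 = 25
  -> s = B^a = 25

Answer: 25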